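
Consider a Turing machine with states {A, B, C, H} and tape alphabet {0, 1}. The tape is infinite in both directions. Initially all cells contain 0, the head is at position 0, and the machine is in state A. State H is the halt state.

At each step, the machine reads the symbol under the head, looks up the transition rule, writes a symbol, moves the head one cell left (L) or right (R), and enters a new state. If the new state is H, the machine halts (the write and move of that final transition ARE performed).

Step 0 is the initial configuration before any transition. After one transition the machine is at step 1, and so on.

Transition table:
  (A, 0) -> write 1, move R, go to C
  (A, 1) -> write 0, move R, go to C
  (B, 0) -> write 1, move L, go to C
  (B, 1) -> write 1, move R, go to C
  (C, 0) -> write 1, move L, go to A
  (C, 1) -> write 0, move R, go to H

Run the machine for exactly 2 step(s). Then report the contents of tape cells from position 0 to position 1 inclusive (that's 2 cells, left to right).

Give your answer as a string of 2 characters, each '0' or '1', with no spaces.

Answer: 11

Derivation:
Step 1: in state A at pos 0, read 0 -> (A,0)->write 1,move R,goto C. Now: state=C, head=1, tape[-1..2]=0100 (head:   ^)
Step 2: in state C at pos 1, read 0 -> (C,0)->write 1,move L,goto A. Now: state=A, head=0, tape[-1..2]=0110 (head:  ^)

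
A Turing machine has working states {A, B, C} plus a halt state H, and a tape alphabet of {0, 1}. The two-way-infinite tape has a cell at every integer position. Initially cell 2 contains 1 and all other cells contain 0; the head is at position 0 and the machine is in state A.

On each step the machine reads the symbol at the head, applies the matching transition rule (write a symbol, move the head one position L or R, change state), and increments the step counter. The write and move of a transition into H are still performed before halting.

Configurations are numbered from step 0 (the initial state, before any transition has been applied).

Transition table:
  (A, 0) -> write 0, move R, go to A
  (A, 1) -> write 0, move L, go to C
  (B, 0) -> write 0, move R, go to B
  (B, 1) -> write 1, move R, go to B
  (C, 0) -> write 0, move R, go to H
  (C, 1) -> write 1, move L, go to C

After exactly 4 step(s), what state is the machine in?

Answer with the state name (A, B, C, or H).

Answer: H

Derivation:
Step 1: in state A at pos 0, read 0 -> (A,0)->write 0,move R,goto A. Now: state=A, head=1, tape[-1..3]=00010 (head:   ^)
Step 2: in state A at pos 1, read 0 -> (A,0)->write 0,move R,goto A. Now: state=A, head=2, tape[-1..3]=00010 (head:    ^)
Step 3: in state A at pos 2, read 1 -> (A,1)->write 0,move L,goto C. Now: state=C, head=1, tape[-1..3]=00000 (head:   ^)
Step 4: in state C at pos 1, read 0 -> (C,0)->write 0,move R,goto H. Now: state=H, head=2, tape[-1..3]=00000 (head:    ^)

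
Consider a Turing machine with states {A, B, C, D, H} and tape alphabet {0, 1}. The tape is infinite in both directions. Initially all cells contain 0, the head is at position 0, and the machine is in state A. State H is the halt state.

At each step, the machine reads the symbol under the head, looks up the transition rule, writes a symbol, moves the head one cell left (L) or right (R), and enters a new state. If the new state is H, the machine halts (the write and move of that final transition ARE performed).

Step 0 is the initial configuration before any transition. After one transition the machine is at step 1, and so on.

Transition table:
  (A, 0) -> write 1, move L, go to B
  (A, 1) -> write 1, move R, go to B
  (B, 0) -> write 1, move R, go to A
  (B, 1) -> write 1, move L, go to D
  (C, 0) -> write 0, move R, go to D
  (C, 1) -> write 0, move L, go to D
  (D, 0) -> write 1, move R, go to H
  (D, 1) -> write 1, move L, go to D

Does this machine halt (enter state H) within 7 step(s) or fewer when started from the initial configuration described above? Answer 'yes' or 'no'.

Step 1: in state A at pos 0, read 0 -> (A,0)->write 1,move L,goto B. Now: state=B, head=-1, tape[-2..1]=0010 (head:  ^)
Step 2: in state B at pos -1, read 0 -> (B,0)->write 1,move R,goto A. Now: state=A, head=0, tape[-2..1]=0110 (head:   ^)
Step 3: in state A at pos 0, read 1 -> (A,1)->write 1,move R,goto B. Now: state=B, head=1, tape[-2..2]=01100 (head:    ^)
Step 4: in state B at pos 1, read 0 -> (B,0)->write 1,move R,goto A. Now: state=A, head=2, tape[-2..3]=011100 (head:     ^)
Step 5: in state A at pos 2, read 0 -> (A,0)->write 1,move L,goto B. Now: state=B, head=1, tape[-2..3]=011110 (head:    ^)
Step 6: in state B at pos 1, read 1 -> (B,1)->write 1,move L,goto D. Now: state=D, head=0, tape[-2..3]=011110 (head:   ^)
Step 7: in state D at pos 0, read 1 -> (D,1)->write 1,move L,goto D. Now: state=D, head=-1, tape[-2..3]=011110 (head:  ^)
After 7 step(s): state = D (not H) -> not halted within 7 -> no

Answer: no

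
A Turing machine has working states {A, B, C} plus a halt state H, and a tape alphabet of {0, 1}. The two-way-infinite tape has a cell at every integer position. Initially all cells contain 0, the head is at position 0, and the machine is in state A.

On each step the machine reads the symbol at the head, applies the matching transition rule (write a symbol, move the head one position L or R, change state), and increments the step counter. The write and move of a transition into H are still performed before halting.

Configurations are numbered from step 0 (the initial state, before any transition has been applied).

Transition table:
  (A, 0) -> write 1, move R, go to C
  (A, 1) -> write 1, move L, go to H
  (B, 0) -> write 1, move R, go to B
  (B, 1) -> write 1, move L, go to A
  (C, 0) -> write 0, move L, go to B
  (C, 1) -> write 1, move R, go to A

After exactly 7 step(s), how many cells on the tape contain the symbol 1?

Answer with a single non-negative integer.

Step 1: in state A at pos 0, read 0 -> (A,0)->write 1,move R,goto C. Now: state=C, head=1, tape[-1..2]=0100 (head:   ^)
Step 2: in state C at pos 1, read 0 -> (C,0)->write 0,move L,goto B. Now: state=B, head=0, tape[-1..2]=0100 (head:  ^)
Step 3: in state B at pos 0, read 1 -> (B,1)->write 1,move L,goto A. Now: state=A, head=-1, tape[-2..2]=00100 (head:  ^)
Step 4: in state A at pos -1, read 0 -> (A,0)->write 1,move R,goto C. Now: state=C, head=0, tape[-2..2]=01100 (head:   ^)
Step 5: in state C at pos 0, read 1 -> (C,1)->write 1,move R,goto A. Now: state=A, head=1, tape[-2..2]=01100 (head:    ^)
Step 6: in state A at pos 1, read 0 -> (A,0)->write 1,move R,goto C. Now: state=C, head=2, tape[-2..3]=011100 (head:     ^)
Step 7: in state C at pos 2, read 0 -> (C,0)->write 0,move L,goto B. Now: state=B, head=1, tape[-2..3]=011100 (head:    ^)
Cells containing 1 after step 7: {-1, 0, 1} -> 3 cell(s)

Answer: 3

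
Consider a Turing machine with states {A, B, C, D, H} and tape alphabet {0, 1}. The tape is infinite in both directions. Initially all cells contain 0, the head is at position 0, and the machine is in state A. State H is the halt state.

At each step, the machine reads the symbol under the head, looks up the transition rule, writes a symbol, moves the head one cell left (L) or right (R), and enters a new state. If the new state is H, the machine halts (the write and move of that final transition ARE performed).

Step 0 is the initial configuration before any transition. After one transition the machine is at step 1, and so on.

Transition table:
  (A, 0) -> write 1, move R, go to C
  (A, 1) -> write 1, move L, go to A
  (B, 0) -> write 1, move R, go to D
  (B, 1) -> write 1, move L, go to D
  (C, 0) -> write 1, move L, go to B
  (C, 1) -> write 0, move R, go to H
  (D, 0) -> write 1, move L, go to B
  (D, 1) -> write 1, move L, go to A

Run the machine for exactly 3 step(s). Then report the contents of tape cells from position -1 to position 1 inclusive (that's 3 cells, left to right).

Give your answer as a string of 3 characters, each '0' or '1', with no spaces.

Step 1: in state A at pos 0, read 0 -> (A,0)->write 1,move R,goto C. Now: state=C, head=1, tape[-1..2]=0100 (head:   ^)
Step 2: in state C at pos 1, read 0 -> (C,0)->write 1,move L,goto B. Now: state=B, head=0, tape[-1..2]=0110 (head:  ^)
Step 3: in state B at pos 0, read 1 -> (B,1)->write 1,move L,goto D. Now: state=D, head=-1, tape[-2..2]=00110 (head:  ^)

Answer: 011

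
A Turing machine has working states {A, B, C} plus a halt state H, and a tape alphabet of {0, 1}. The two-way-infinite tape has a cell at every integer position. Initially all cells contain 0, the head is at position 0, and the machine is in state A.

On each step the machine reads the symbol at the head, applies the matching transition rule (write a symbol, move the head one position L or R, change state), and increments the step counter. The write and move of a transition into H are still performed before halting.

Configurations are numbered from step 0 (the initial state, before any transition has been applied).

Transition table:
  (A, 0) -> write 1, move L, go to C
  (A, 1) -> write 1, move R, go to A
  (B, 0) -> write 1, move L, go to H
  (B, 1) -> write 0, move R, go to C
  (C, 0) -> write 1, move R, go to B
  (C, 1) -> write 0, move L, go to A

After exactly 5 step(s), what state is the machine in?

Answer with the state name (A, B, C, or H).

Step 1: in state A at pos 0, read 0 -> (A,0)->write 1,move L,goto C. Now: state=C, head=-1, tape[-2..1]=0010 (head:  ^)
Step 2: in state C at pos -1, read 0 -> (C,0)->write 1,move R,goto B. Now: state=B, head=0, tape[-2..1]=0110 (head:   ^)
Step 3: in state B at pos 0, read 1 -> (B,1)->write 0,move R,goto C. Now: state=C, head=1, tape[-2..2]=01000 (head:    ^)
Step 4: in state C at pos 1, read 0 -> (C,0)->write 1,move R,goto B. Now: state=B, head=2, tape[-2..3]=010100 (head:     ^)
Step 5: in state B at pos 2, read 0 -> (B,0)->write 1,move L,goto H. Now: state=H, head=1, tape[-2..3]=010110 (head:    ^)

Answer: H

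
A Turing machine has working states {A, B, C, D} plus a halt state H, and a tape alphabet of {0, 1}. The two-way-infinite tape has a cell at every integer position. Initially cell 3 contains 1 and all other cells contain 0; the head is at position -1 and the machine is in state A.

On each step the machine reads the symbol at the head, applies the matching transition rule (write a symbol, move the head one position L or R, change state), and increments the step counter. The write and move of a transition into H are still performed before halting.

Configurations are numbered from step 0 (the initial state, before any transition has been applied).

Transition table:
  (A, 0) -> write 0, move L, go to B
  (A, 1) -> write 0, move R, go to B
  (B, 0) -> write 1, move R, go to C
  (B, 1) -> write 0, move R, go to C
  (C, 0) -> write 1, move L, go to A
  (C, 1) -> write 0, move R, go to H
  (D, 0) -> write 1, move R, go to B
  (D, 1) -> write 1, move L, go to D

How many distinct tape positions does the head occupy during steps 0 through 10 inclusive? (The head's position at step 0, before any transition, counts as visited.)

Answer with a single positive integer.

Answer: 3

Derivation:
Step 1: in state A at pos -1, read 0 -> (A,0)->write 0,move L,goto B. Now: state=B, head=-2, tape[-3..4]=00000010 (head:  ^)
Step 2: in state B at pos -2, read 0 -> (B,0)->write 1,move R,goto C. Now: state=C, head=-1, tape[-3..4]=01000010 (head:   ^)
Step 3: in state C at pos -1, read 0 -> (C,0)->write 1,move L,goto A. Now: state=A, head=-2, tape[-3..4]=01100010 (head:  ^)
Step 4: in state A at pos -2, read 1 -> (A,1)->write 0,move R,goto B. Now: state=B, head=-1, tape[-3..4]=00100010 (head:   ^)
Step 5: in state B at pos -1, read 1 -> (B,1)->write 0,move R,goto C. Now: state=C, head=0, tape[-3..4]=00000010 (head:    ^)
Step 6: in state C at pos 0, read 0 -> (C,0)->write 1,move L,goto A. Now: state=A, head=-1, tape[-3..4]=00010010 (head:   ^)
Step 7: in state A at pos -1, read 0 -> (A,0)->write 0,move L,goto B. Now: state=B, head=-2, tape[-3..4]=00010010 (head:  ^)
Step 8: in state B at pos -2, read 0 -> (B,0)->write 1,move R,goto C. Now: state=C, head=-1, tape[-3..4]=01010010 (head:   ^)
Step 9: in state C at pos -1, read 0 -> (C,0)->write 1,move L,goto A. Now: state=A, head=-2, tape[-3..4]=01110010 (head:  ^)
Step 10: in state A at pos -2, read 1 -> (A,1)->write 0,move R,goto B. Now: state=B, head=-1, tape[-3..4]=00110010 (head:   ^)
Head positions at steps 0..10: starting at -1, distinct positions visited = {-2, -1, 0} -> 3 position(s)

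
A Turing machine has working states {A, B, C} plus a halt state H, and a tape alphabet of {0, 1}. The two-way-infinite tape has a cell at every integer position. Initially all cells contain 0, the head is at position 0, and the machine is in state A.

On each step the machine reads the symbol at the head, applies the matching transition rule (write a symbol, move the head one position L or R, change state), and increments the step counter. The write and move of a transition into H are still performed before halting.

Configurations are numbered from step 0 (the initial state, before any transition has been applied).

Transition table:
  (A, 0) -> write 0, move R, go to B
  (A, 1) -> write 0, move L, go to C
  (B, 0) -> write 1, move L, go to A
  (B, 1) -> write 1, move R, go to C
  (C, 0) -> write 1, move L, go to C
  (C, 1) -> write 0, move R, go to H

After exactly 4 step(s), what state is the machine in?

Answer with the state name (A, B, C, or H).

Step 1: in state A at pos 0, read 0 -> (A,0)->write 0,move R,goto B. Now: state=B, head=1, tape[-1..2]=0000 (head:   ^)
Step 2: in state B at pos 1, read 0 -> (B,0)->write 1,move L,goto A. Now: state=A, head=0, tape[-1..2]=0010 (head:  ^)
Step 3: in state A at pos 0, read 0 -> (A,0)->write 0,move R,goto B. Now: state=B, head=1, tape[-1..2]=0010 (head:   ^)
Step 4: in state B at pos 1, read 1 -> (B,1)->write 1,move R,goto C. Now: state=C, head=2, tape[-1..3]=00100 (head:    ^)

Answer: C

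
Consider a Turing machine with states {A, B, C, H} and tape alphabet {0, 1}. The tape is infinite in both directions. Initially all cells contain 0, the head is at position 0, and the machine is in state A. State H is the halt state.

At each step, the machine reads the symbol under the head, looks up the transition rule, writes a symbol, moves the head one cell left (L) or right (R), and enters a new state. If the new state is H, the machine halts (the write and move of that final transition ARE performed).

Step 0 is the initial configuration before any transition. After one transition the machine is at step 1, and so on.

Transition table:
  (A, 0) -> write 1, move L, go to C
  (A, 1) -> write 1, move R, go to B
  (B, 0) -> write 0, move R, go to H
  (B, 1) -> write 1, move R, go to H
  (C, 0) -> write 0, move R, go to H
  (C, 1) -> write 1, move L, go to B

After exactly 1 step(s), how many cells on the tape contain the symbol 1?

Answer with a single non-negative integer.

Answer: 1

Derivation:
Step 1: in state A at pos 0, read 0 -> (A,0)->write 1,move L,goto C. Now: state=C, head=-1, tape[-2..1]=0010 (head:  ^)
Cells containing 1 after step 1: {0} -> 1 cell(s)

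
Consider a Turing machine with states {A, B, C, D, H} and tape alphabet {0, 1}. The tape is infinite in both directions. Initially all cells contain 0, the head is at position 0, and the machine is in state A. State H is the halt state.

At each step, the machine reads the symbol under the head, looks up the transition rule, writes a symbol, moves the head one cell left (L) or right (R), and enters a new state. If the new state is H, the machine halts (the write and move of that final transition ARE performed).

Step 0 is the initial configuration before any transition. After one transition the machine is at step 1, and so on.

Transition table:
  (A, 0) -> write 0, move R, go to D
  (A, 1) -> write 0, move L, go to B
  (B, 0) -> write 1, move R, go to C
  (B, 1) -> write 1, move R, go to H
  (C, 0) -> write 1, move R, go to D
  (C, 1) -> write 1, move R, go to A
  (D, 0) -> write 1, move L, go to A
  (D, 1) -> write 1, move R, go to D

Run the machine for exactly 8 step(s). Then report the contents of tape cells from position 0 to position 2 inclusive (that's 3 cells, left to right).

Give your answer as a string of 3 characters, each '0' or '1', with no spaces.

Step 1: in state A at pos 0, read 0 -> (A,0)->write 0,move R,goto D. Now: state=D, head=1, tape[-1..2]=0000 (head:   ^)
Step 2: in state D at pos 1, read 0 -> (D,0)->write 1,move L,goto A. Now: state=A, head=0, tape[-1..2]=0010 (head:  ^)
Step 3: in state A at pos 0, read 0 -> (A,0)->write 0,move R,goto D. Now: state=D, head=1, tape[-1..2]=0010 (head:   ^)
Step 4: in state D at pos 1, read 1 -> (D,1)->write 1,move R,goto D. Now: state=D, head=2, tape[-1..3]=00100 (head:    ^)
Step 5: in state D at pos 2, read 0 -> (D,0)->write 1,move L,goto A. Now: state=A, head=1, tape[-1..3]=00110 (head:   ^)
Step 6: in state A at pos 1, read 1 -> (A,1)->write 0,move L,goto B. Now: state=B, head=0, tape[-1..3]=00010 (head:  ^)
Step 7: in state B at pos 0, read 0 -> (B,0)->write 1,move R,goto C. Now: state=C, head=1, tape[-1..3]=01010 (head:   ^)
Step 8: in state C at pos 1, read 0 -> (C,0)->write 1,move R,goto D. Now: state=D, head=2, tape[-1..3]=01110 (head:    ^)

Answer: 111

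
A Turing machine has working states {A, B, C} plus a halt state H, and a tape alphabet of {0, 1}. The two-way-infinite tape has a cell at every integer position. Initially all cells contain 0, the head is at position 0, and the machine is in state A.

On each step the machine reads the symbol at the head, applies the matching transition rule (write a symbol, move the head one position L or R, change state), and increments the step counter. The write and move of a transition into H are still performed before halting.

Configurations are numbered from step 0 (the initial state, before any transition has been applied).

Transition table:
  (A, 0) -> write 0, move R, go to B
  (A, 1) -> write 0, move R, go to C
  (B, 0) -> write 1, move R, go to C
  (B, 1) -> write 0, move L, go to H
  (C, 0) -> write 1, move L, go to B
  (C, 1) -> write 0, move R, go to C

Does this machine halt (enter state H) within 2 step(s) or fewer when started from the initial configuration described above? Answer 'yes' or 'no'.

Step 1: in state A at pos 0, read 0 -> (A,0)->write 0,move R,goto B. Now: state=B, head=1, tape[-1..2]=0000 (head:   ^)
Step 2: in state B at pos 1, read 0 -> (B,0)->write 1,move R,goto C. Now: state=C, head=2, tape[-1..3]=00100 (head:    ^)
After 2 step(s): state = C (not H) -> not halted within 2 -> no

Answer: no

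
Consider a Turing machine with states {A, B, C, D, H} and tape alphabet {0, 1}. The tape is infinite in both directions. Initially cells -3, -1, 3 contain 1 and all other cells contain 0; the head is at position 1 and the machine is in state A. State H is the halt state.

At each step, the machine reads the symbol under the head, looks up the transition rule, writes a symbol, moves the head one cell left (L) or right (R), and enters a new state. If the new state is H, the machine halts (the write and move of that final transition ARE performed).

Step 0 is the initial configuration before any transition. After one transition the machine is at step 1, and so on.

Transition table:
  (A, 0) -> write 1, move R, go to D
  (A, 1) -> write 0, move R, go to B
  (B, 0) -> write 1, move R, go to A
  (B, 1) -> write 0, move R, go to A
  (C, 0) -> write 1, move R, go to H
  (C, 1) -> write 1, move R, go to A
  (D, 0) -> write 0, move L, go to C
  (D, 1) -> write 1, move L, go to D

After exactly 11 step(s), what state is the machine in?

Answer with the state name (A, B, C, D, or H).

Answer: D

Derivation:
Step 1: in state A at pos 1, read 0 -> (A,0)->write 1,move R,goto D. Now: state=D, head=2, tape[-4..4]=010101010 (head:       ^)
Step 2: in state D at pos 2, read 0 -> (D,0)->write 0,move L,goto C. Now: state=C, head=1, tape[-4..4]=010101010 (head:      ^)
Step 3: in state C at pos 1, read 1 -> (C,1)->write 1,move R,goto A. Now: state=A, head=2, tape[-4..4]=010101010 (head:       ^)
Step 4: in state A at pos 2, read 0 -> (A,0)->write 1,move R,goto D. Now: state=D, head=3, tape[-4..4]=010101110 (head:        ^)
Step 5: in state D at pos 3, read 1 -> (D,1)->write 1,move L,goto D. Now: state=D, head=2, tape[-4..4]=010101110 (head:       ^)
Step 6: in state D at pos 2, read 1 -> (D,1)->write 1,move L,goto D. Now: state=D, head=1, tape[-4..4]=010101110 (head:      ^)
Step 7: in state D at pos 1, read 1 -> (D,1)->write 1,move L,goto D. Now: state=D, head=0, tape[-4..4]=010101110 (head:     ^)
Step 8: in state D at pos 0, read 0 -> (D,0)->write 0,move L,goto C. Now: state=C, head=-1, tape[-4..4]=010101110 (head:    ^)
Step 9: in state C at pos -1, read 1 -> (C,1)->write 1,move R,goto A. Now: state=A, head=0, tape[-4..4]=010101110 (head:     ^)
Step 10: in state A at pos 0, read 0 -> (A,0)->write 1,move R,goto D. Now: state=D, head=1, tape[-4..4]=010111110 (head:      ^)
Step 11: in state D at pos 1, read 1 -> (D,1)->write 1,move L,goto D. Now: state=D, head=0, tape[-4..4]=010111110 (head:     ^)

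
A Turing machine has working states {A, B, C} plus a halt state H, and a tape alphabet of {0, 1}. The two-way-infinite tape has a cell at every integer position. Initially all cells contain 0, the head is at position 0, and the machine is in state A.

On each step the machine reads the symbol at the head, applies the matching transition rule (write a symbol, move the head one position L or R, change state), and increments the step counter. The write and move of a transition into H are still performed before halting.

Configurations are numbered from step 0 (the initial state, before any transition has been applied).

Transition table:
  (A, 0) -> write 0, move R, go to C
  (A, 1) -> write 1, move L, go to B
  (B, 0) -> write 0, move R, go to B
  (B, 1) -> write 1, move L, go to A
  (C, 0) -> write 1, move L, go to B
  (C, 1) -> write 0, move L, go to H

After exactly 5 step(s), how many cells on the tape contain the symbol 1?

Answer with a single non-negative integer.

Answer: 1

Derivation:
Step 1: in state A at pos 0, read 0 -> (A,0)->write 0,move R,goto C. Now: state=C, head=1, tape[-1..2]=0000 (head:   ^)
Step 2: in state C at pos 1, read 0 -> (C,0)->write 1,move L,goto B. Now: state=B, head=0, tape[-1..2]=0010 (head:  ^)
Step 3: in state B at pos 0, read 0 -> (B,0)->write 0,move R,goto B. Now: state=B, head=1, tape[-1..2]=0010 (head:   ^)
Step 4: in state B at pos 1, read 1 -> (B,1)->write 1,move L,goto A. Now: state=A, head=0, tape[-1..2]=0010 (head:  ^)
Step 5: in state A at pos 0, read 0 -> (A,0)->write 0,move R,goto C. Now: state=C, head=1, tape[-1..2]=0010 (head:   ^)
Cells containing 1 after step 5: {1} -> 1 cell(s)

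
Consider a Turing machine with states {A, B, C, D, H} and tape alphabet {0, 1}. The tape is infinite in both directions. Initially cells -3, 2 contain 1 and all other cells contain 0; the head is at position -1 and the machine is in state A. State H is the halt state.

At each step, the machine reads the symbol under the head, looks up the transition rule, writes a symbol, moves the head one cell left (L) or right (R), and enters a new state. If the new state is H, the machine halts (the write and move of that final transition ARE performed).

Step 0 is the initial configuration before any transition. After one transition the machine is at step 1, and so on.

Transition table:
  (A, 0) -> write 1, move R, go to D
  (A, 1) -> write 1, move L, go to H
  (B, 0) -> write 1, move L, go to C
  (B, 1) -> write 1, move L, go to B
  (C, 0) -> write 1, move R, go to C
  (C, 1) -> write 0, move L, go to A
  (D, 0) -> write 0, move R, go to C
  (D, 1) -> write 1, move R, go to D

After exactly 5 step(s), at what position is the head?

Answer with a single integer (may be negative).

Answer: 0

Derivation:
Step 1: in state A at pos -1, read 0 -> (A,0)->write 1,move R,goto D. Now: state=D, head=0, tape[-4..3]=01010010 (head:     ^)
Step 2: in state D at pos 0, read 0 -> (D,0)->write 0,move R,goto C. Now: state=C, head=1, tape[-4..3]=01010010 (head:      ^)
Step 3: in state C at pos 1, read 0 -> (C,0)->write 1,move R,goto C. Now: state=C, head=2, tape[-4..3]=01010110 (head:       ^)
Step 4: in state C at pos 2, read 1 -> (C,1)->write 0,move L,goto A. Now: state=A, head=1, tape[-4..3]=01010100 (head:      ^)
Step 5: in state A at pos 1, read 1 -> (A,1)->write 1,move L,goto H. Now: state=H, head=0, tape[-4..3]=01010100 (head:     ^)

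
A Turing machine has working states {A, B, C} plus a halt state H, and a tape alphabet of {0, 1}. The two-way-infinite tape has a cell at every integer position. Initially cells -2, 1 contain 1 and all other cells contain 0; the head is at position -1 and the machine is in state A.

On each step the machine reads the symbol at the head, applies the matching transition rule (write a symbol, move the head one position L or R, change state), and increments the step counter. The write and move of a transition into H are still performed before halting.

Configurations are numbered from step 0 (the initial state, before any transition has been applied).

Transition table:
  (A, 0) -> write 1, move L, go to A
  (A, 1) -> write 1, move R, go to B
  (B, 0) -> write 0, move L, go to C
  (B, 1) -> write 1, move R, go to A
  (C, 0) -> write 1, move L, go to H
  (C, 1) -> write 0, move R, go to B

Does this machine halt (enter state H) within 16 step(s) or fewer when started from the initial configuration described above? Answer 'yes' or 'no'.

Step 1: in state A at pos -1, read 0 -> (A,0)->write 1,move L,goto A. Now: state=A, head=-2, tape[-3..2]=011010 (head:  ^)
Step 2: in state A at pos -2, read 1 -> (A,1)->write 1,move R,goto B. Now: state=B, head=-1, tape[-3..2]=011010 (head:   ^)
Step 3: in state B at pos -1, read 1 -> (B,1)->write 1,move R,goto A. Now: state=A, head=0, tape[-3..2]=011010 (head:    ^)
Step 4: in state A at pos 0, read 0 -> (A,0)->write 1,move L,goto A. Now: state=A, head=-1, tape[-3..2]=011110 (head:   ^)
Step 5: in state A at pos -1, read 1 -> (A,1)->write 1,move R,goto B. Now: state=B, head=0, tape[-3..2]=011110 (head:    ^)
Step 6: in state B at pos 0, read 1 -> (B,1)->write 1,move R,goto A. Now: state=A, head=1, tape[-3..2]=011110 (head:     ^)
Step 7: in state A at pos 1, read 1 -> (A,1)->write 1,move R,goto B. Now: state=B, head=2, tape[-3..3]=0111100 (head:      ^)
Step 8: in state B at pos 2, read 0 -> (B,0)->write 0,move L,goto C. Now: state=C, head=1, tape[-3..3]=0111100 (head:     ^)
Step 9: in state C at pos 1, read 1 -> (C,1)->write 0,move R,goto B. Now: state=B, head=2, tape[-3..3]=0111000 (head:      ^)
Step 10: in state B at pos 2, read 0 -> (B,0)->write 0,move L,goto C. Now: state=C, head=1, tape[-3..3]=0111000 (head:     ^)
Step 11: in state C at pos 1, read 0 -> (C,0)->write 1,move L,goto H. Now: state=H, head=0, tape[-3..3]=0111100 (head:    ^)
State H reached at step 11; 11 <= 16 -> yes

Answer: yes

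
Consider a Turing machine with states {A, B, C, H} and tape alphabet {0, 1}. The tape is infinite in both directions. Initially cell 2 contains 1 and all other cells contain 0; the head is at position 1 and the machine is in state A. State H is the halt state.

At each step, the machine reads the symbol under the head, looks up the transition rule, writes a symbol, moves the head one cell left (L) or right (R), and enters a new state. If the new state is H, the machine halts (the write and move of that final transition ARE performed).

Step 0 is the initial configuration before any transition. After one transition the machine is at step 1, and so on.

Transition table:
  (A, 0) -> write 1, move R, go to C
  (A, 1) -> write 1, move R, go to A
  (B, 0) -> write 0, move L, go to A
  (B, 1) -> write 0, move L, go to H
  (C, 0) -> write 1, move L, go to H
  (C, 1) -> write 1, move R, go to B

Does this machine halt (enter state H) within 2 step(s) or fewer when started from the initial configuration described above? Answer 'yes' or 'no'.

Step 1: in state A at pos 1, read 0 -> (A,0)->write 1,move R,goto C. Now: state=C, head=2, tape[0..3]=0110 (head:   ^)
Step 2: in state C at pos 2, read 1 -> (C,1)->write 1,move R,goto B. Now: state=B, head=3, tape[0..4]=01100 (head:    ^)
After 2 step(s): state = B (not H) -> not halted within 2 -> no

Answer: no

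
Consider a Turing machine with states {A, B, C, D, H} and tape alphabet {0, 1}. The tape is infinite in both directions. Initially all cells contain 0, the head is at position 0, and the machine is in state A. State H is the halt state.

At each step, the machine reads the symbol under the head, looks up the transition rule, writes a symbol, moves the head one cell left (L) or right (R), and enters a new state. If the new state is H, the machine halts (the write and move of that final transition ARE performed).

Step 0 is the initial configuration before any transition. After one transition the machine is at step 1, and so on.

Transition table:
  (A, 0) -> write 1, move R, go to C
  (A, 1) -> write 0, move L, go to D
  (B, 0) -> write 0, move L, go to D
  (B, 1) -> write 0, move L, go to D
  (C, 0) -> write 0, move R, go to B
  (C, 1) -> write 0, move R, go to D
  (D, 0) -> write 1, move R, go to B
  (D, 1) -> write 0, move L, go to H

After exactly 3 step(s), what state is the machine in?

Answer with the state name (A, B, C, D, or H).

Step 1: in state A at pos 0, read 0 -> (A,0)->write 1,move R,goto C. Now: state=C, head=1, tape[-1..2]=0100 (head:   ^)
Step 2: in state C at pos 1, read 0 -> (C,0)->write 0,move R,goto B. Now: state=B, head=2, tape[-1..3]=01000 (head:    ^)
Step 3: in state B at pos 2, read 0 -> (B,0)->write 0,move L,goto D. Now: state=D, head=1, tape[-1..3]=01000 (head:   ^)

Answer: D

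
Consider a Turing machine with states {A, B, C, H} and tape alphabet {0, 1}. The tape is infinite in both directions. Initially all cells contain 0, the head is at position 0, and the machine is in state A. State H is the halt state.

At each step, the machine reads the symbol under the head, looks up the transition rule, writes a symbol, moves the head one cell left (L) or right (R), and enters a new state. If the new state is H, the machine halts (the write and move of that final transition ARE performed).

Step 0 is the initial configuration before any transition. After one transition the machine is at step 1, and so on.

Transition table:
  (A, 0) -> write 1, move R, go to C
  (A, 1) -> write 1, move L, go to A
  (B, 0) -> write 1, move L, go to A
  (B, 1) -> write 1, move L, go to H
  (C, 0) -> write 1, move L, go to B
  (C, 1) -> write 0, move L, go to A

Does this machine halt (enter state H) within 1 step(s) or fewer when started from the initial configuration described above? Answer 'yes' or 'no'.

Answer: no

Derivation:
Step 1: in state A at pos 0, read 0 -> (A,0)->write 1,move R,goto C. Now: state=C, head=1, tape[-1..2]=0100 (head:   ^)
After 1 step(s): state = C (not H) -> not halted within 1 -> no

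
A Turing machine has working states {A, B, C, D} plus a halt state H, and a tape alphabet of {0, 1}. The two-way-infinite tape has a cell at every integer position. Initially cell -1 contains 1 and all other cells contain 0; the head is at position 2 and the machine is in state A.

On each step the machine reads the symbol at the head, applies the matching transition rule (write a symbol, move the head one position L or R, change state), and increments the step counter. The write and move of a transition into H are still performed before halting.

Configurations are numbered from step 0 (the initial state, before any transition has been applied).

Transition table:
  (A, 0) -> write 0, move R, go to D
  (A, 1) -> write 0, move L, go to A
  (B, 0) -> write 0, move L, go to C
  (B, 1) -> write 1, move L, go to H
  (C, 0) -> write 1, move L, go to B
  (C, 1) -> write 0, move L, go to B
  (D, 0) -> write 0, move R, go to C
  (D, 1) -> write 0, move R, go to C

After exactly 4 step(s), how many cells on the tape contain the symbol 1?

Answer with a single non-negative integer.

Step 1: in state A at pos 2, read 0 -> (A,0)->write 0,move R,goto D. Now: state=D, head=3, tape[-2..4]=0100000 (head:      ^)
Step 2: in state D at pos 3, read 0 -> (D,0)->write 0,move R,goto C. Now: state=C, head=4, tape[-2..5]=01000000 (head:       ^)
Step 3: in state C at pos 4, read 0 -> (C,0)->write 1,move L,goto B. Now: state=B, head=3, tape[-2..5]=01000010 (head:      ^)
Step 4: in state B at pos 3, read 0 -> (B,0)->write 0,move L,goto C. Now: state=C, head=2, tape[-2..5]=01000010 (head:     ^)
Cells containing 1 after step 4: {-1, 4} -> 2 cell(s)

Answer: 2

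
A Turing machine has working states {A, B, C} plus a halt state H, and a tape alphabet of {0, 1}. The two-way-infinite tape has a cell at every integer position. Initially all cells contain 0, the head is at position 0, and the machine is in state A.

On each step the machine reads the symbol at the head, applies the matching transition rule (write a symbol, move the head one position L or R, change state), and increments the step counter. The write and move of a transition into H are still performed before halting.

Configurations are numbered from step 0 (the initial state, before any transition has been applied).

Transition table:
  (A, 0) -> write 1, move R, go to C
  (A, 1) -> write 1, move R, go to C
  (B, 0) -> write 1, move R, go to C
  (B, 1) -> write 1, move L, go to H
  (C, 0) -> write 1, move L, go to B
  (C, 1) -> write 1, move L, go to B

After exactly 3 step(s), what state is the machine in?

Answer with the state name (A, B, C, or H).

Step 1: in state A at pos 0, read 0 -> (A,0)->write 1,move R,goto C. Now: state=C, head=1, tape[-1..2]=0100 (head:   ^)
Step 2: in state C at pos 1, read 0 -> (C,0)->write 1,move L,goto B. Now: state=B, head=0, tape[-1..2]=0110 (head:  ^)
Step 3: in state B at pos 0, read 1 -> (B,1)->write 1,move L,goto H. Now: state=H, head=-1, tape[-2..2]=00110 (head:  ^)

Answer: H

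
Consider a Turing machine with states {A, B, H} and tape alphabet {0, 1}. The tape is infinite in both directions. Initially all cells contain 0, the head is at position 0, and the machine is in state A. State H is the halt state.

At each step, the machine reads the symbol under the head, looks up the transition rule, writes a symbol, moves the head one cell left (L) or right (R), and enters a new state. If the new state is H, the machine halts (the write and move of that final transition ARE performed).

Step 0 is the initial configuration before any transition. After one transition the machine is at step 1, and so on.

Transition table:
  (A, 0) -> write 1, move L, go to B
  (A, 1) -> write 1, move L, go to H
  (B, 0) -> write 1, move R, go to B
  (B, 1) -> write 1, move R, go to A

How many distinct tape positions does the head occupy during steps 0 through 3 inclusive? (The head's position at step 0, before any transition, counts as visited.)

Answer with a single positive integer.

Answer: 3

Derivation:
Step 1: in state A at pos 0, read 0 -> (A,0)->write 1,move L,goto B. Now: state=B, head=-1, tape[-2..1]=0010 (head:  ^)
Step 2: in state B at pos -1, read 0 -> (B,0)->write 1,move R,goto B. Now: state=B, head=0, tape[-2..1]=0110 (head:   ^)
Step 3: in state B at pos 0, read 1 -> (B,1)->write 1,move R,goto A. Now: state=A, head=1, tape[-2..2]=01100 (head:    ^)
Head positions at steps 0..3: starting at 0, distinct positions visited = {-1, 0, 1} -> 3 position(s)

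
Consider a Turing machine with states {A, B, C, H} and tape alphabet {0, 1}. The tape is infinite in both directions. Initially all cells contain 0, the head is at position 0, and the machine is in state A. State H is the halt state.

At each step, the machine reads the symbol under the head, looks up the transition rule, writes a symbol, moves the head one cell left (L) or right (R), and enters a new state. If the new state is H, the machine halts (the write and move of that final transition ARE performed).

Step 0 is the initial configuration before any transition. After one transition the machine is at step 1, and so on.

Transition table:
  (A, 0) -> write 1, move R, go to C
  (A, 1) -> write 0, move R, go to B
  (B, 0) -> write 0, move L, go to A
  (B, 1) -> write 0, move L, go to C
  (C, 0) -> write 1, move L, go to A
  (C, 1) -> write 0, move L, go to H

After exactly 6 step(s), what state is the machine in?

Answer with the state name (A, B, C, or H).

Answer: C

Derivation:
Step 1: in state A at pos 0, read 0 -> (A,0)->write 1,move R,goto C. Now: state=C, head=1, tape[-1..2]=0100 (head:   ^)
Step 2: in state C at pos 1, read 0 -> (C,0)->write 1,move L,goto A. Now: state=A, head=0, tape[-1..2]=0110 (head:  ^)
Step 3: in state A at pos 0, read 1 -> (A,1)->write 0,move R,goto B. Now: state=B, head=1, tape[-1..2]=0010 (head:   ^)
Step 4: in state B at pos 1, read 1 -> (B,1)->write 0,move L,goto C. Now: state=C, head=0, tape[-1..2]=0000 (head:  ^)
Step 5: in state C at pos 0, read 0 -> (C,0)->write 1,move L,goto A. Now: state=A, head=-1, tape[-2..2]=00100 (head:  ^)
Step 6: in state A at pos -1, read 0 -> (A,0)->write 1,move R,goto C. Now: state=C, head=0, tape[-2..2]=01100 (head:   ^)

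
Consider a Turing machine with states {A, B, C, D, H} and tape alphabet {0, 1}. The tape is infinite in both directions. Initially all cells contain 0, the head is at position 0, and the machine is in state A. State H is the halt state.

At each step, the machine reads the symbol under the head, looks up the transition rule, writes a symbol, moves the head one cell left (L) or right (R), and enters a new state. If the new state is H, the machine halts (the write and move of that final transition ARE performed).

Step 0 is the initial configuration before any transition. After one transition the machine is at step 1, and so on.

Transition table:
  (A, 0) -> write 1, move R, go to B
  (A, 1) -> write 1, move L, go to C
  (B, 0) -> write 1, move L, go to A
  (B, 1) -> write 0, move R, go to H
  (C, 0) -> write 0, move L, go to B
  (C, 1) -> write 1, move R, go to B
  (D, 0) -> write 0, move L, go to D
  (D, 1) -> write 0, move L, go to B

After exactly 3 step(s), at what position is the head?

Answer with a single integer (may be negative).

Step 1: in state A at pos 0, read 0 -> (A,0)->write 1,move R,goto B. Now: state=B, head=1, tape[-1..2]=0100 (head:   ^)
Step 2: in state B at pos 1, read 0 -> (B,0)->write 1,move L,goto A. Now: state=A, head=0, tape[-1..2]=0110 (head:  ^)
Step 3: in state A at pos 0, read 1 -> (A,1)->write 1,move L,goto C. Now: state=C, head=-1, tape[-2..2]=00110 (head:  ^)

Answer: -1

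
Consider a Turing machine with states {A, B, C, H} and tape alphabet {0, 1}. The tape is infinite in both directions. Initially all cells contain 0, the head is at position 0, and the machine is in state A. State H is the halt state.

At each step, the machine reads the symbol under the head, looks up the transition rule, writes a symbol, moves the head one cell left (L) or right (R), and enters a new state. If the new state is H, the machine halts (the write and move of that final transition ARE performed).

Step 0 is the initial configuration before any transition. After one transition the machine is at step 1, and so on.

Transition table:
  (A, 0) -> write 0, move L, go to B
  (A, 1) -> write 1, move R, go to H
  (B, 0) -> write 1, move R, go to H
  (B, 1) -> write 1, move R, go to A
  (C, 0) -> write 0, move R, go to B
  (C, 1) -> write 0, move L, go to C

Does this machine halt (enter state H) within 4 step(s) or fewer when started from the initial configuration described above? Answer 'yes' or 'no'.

Step 1: in state A at pos 0, read 0 -> (A,0)->write 0,move L,goto B. Now: state=B, head=-1, tape[-2..1]=0000 (head:  ^)
Step 2: in state B at pos -1, read 0 -> (B,0)->write 1,move R,goto H. Now: state=H, head=0, tape[-2..1]=0100 (head:   ^)
State H reached at step 2; 2 <= 4 -> yes

Answer: yes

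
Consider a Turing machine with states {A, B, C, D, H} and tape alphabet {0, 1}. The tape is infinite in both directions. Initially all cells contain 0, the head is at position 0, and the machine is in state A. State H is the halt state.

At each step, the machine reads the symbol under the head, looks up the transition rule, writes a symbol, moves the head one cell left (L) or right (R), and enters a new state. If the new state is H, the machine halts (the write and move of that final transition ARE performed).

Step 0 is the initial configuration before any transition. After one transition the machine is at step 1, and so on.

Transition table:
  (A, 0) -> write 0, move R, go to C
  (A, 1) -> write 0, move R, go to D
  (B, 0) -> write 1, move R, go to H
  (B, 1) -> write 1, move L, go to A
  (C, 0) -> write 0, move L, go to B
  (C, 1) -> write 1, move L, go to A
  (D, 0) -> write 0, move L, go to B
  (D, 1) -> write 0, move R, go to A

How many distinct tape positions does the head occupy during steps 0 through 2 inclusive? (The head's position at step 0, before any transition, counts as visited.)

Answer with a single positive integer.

Answer: 2

Derivation:
Step 1: in state A at pos 0, read 0 -> (A,0)->write 0,move R,goto C. Now: state=C, head=1, tape[-1..2]=0000 (head:   ^)
Step 2: in state C at pos 1, read 0 -> (C,0)->write 0,move L,goto B. Now: state=B, head=0, tape[-1..2]=0000 (head:  ^)
Head positions at steps 0..2: starting at 0, distinct positions visited = {0, 1} -> 2 position(s)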